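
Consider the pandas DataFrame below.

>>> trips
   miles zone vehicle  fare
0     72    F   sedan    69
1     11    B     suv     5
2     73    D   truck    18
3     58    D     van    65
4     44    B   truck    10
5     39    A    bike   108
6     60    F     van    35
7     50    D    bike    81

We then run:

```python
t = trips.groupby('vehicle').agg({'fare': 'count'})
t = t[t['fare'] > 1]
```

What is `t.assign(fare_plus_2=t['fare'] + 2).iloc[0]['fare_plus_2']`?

4

group by vehicle, count of fare:
         fare
vehicle      
bike        2
sedan       1
suv         1
truck       2
van         2
filter rows where fare > 1:
         fare
vehicle      
bike        2
truck       2
van         2
add column fare_plus_2 = t['fare'] + 2:
         fare  fare_plus_2
vehicle                   
bike        2            4
truck       2            4
van         2            4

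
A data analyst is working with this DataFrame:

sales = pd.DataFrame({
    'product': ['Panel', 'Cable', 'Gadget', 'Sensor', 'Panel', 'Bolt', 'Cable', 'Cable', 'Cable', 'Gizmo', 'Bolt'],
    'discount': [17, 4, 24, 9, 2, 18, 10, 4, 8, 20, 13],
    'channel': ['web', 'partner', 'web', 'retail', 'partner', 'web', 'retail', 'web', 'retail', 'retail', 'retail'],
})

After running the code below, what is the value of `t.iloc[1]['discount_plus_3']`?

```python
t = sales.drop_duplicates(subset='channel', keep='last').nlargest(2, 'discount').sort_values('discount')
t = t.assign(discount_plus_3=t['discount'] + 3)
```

16

drop duplicate channel (keep=last):
   product  discount  channel
4    Panel         2  partner
7    Cable         4      web
10    Bolt        13   retail
take 2 rows with largest discount:
   product  discount channel
10    Bolt        13  retail
7    Cable         4     web
sort by discount:
   product  discount channel
7    Cable         4     web
10    Bolt        13  retail
add column discount_plus_3 = t['discount'] + 3:
   product  discount channel  discount_plus_3
7    Cable         4     web                7
10    Bolt        13  retail               16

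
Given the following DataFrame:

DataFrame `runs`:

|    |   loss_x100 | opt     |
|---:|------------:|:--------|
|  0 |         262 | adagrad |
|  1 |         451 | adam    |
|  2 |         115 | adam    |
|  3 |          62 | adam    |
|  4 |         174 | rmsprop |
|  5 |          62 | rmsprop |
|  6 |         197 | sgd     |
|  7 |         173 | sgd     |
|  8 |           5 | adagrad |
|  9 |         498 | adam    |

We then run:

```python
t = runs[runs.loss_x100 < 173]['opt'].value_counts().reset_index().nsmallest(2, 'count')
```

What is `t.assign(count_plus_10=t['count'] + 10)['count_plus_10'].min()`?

11

filter rows where loss_x100 < 173:
   loss_x100      opt
2        115     adam
3         62     adam
5         62  rmsprop
8          5  adagrad
value_counts of opt:
opt
adam       2
rmsprop    1
adagrad    1
Name: count, dtype: int64
reset_index():
       opt  count
0     adam      2
1  rmsprop      1
2  adagrad      1
take 2 rows with smallest count:
       opt  count
1  rmsprop      1
2  adagrad      1
add column count_plus_10 = t['count'] + 10:
       opt  count  count_plus_10
1  rmsprop      1             11
2  adagrad      1             11
Hence 11.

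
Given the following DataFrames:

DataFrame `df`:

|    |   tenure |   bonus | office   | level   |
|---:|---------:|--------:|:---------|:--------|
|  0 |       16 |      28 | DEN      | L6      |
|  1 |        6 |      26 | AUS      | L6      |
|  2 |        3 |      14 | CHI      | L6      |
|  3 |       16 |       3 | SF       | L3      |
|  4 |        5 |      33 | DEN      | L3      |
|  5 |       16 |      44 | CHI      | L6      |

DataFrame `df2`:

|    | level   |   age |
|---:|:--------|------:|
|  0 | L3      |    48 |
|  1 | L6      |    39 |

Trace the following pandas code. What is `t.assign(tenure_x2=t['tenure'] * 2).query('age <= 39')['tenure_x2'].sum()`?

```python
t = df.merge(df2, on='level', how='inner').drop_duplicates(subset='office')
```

merge on 'level' (how='inner') → 6 rows:
   tenure  bonus office level  age
0      16     28    DEN    L6   39
1       6     26    AUS    L6   39
2       3     14    CHI    L6   39
3      16      3     SF    L3   48
4       5     33    DEN    L3   48
5      16     44    CHI    L6   39
drop duplicate office (keep=first):
   tenure  bonus office level  age
0      16     28    DEN    L6   39
1       6     26    AUS    L6   39
2       3     14    CHI    L6   39
3      16      3     SF    L3   48
add column tenure_x2 = t['tenure'] * 2:
   tenure  bonus office level  age  tenure_x2
0      16     28    DEN    L6   39         32
1       6     26    AUS    L6   39         12
2       3     14    CHI    L6   39          6
3      16      3     SF    L3   48         32
filter rows where age <= 39:
   tenure  bonus office level  age  tenure_x2
0      16     28    DEN    L6   39         32
1       6     26    AUS    L6   39         12
2       3     14    CHI    L6   39          6

50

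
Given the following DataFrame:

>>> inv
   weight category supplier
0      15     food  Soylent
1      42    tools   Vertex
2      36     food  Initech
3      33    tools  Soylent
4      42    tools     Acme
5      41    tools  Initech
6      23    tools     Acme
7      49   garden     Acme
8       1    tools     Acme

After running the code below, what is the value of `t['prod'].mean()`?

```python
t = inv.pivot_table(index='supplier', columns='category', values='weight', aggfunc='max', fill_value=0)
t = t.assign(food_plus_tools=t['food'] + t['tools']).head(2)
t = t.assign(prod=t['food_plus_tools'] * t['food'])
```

1386.0

pivot: rows=supplier, cols=category, max(weight):
category  food  garden  tools
supplier                     
Acme         0      49     42
Initech     36       0     41
Soylent     15       0     33
Vertex       0       0     42
add column food_plus_tools = t['food'] + t['tools']:
category  food  garden  tools  food_plus_tools
supplier                                      
Acme         0      49     42               42
Initech     36       0     41               77
Soylent     15       0     33               48
Vertex       0       0     42               42
take first 2 rows:
category  food  garden  tools  food_plus_tools
supplier                                      
Acme         0      49     42               42
Initech     36       0     41               77
add column prod = t['food_plus_tools'] * t['food']:
category  food  garden  tools  food_plus_tools  prod
supplier                                            
Acme         0      49     42               42     0
Initech     36       0     41               77  2772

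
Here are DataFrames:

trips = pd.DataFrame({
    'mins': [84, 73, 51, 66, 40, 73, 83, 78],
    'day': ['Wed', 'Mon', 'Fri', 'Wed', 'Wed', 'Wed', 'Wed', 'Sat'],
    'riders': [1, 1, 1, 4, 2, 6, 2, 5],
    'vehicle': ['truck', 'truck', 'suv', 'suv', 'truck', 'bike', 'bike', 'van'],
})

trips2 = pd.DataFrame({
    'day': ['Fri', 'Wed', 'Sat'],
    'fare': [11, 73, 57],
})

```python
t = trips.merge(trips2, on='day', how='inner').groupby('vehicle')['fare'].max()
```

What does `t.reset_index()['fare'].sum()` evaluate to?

276

merge on 'day' (how='inner') → 7 rows:
   mins  day  riders vehicle  fare
0    84  Wed       1   truck    73
1    51  Fri       1     suv    11
2    66  Wed       4     suv    73
3    40  Wed       2   truck    73
4    73  Wed       6    bike    73
5    83  Wed       2    bike    73
6    78  Sat       5     van    57
group by vehicle, max of fare:
vehicle
bike     73
suv      73
truck    73
van      57
Name: fare, dtype: int64
reset_index():
  vehicle  fare
0    bike    73
1     suv    73
2   truck    73
3     van    57
Taking the sum of column 'fare' gives 276.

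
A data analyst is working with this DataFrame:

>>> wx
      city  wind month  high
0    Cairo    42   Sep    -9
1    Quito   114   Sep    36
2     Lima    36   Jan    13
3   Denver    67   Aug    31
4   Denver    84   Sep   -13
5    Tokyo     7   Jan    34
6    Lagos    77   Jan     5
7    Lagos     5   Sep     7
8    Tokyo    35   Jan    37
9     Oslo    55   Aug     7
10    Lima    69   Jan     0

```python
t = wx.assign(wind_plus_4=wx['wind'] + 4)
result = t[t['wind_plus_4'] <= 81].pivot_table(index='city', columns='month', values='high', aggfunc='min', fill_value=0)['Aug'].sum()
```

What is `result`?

38

add column wind_plus_4 = wx['wind'] + 4:
      city  wind month  high  wind_plus_4
0    Cairo    42   Sep    -9           46
1    Quito   114   Sep    36          118
2     Lima    36   Jan    13           40
3   Denver    67   Aug    31           71
4   Denver    84   Sep   -13           88
5    Tokyo     7   Jan    34           11
6    Lagos    77   Jan     5           81
7    Lagos     5   Sep     7            9
8    Tokyo    35   Jan    37           39
9     Oslo    55   Aug     7           59
10    Lima    69   Jan     0           73
filter rows where wind_plus_4 <= 81:
      city  wind month  high  wind_plus_4
0    Cairo    42   Sep    -9           46
2     Lima    36   Jan    13           40
3   Denver    67   Aug    31           71
5    Tokyo     7   Jan    34           11
6    Lagos    77   Jan     5           81
7    Lagos     5   Sep     7            9
8    Tokyo    35   Jan    37           39
9     Oslo    55   Aug     7           59
10    Lima    69   Jan     0           73
pivot: rows=city, cols=month, min(high):
month   Aug  Jan  Sep
city                 
Cairo     0    0   -9
Denver   31    0    0
Lagos     0    5    7
Lima      0    0    0
Oslo      7    0    0
Tokyo     0   34    0
So sum() = 38.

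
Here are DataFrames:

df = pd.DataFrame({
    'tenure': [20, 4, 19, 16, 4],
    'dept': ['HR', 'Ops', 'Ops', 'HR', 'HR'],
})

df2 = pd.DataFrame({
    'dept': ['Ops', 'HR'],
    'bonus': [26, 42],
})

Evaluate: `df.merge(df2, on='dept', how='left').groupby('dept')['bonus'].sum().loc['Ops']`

merge on 'dept' (how='left') → 5 rows:
   tenure dept  bonus
0      20   HR     42
1       4  Ops     26
2      19  Ops     26
3      16   HR     42
4       4   HR     42
group by dept, sum of bonus:
dept
HR     126
Ops     52
Name: bonus, dtype: int64
The value at index 'Ops' is 52.

52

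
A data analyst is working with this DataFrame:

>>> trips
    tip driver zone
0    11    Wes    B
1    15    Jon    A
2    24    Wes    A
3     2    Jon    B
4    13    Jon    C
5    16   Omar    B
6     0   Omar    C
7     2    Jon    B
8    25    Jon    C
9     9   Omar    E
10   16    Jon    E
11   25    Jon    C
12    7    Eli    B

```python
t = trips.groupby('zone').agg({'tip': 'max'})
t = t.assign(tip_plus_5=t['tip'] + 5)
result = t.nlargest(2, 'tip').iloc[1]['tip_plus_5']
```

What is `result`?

group by zone, max of tip:
      tip
zone     
A      24
B      16
C      25
E      16
add column tip_plus_5 = t['tip'] + 5:
      tip  tip_plus_5
zone                 
A      24          29
B      16          21
C      25          30
E      16          21
take 2 rows with largest tip:
      tip  tip_plus_5
zone                 
C      25          30
A      24          29
So iloc[1]['tip_plus_5'] = 29.

29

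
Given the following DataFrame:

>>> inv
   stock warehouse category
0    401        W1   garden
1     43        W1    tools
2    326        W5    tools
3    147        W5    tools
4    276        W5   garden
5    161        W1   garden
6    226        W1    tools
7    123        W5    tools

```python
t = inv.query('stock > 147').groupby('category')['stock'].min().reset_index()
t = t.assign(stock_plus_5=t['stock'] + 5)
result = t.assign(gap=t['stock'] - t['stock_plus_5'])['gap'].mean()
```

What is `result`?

filter rows where stock > 147:
   stock warehouse category
0    401        W1   garden
2    326        W5    tools
4    276        W5   garden
5    161        W1   garden
6    226        W1    tools
group by category, min of stock:
category
garden    161
tools     226
Name: stock, dtype: int64
reset_index():
  category  stock
0   garden    161
1    tools    226
add column stock_plus_5 = t['stock'] + 5:
  category  stock  stock_plus_5
0   garden    161           166
1    tools    226           231
add column gap = t['stock'] - t['stock_plus_5']:
  category  stock  stock_plus_5  gap
0   garden    161           166   -5
1    tools    226           231   -5
So mean() = -5.0.

-5.0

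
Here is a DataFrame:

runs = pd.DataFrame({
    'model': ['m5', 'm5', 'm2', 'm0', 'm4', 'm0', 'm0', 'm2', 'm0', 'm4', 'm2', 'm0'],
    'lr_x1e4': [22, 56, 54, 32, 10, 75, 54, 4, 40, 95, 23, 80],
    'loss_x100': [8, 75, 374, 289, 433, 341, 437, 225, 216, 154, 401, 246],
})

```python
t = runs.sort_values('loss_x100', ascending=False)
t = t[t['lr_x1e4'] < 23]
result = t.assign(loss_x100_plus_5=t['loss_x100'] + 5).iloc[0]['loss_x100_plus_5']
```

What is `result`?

438

sort by loss_x100 descending:
   model  lr_x1e4  loss_x100
6     m0       54        437
4     m4       10        433
10    m2       23        401
2     m2       54        374
5     m0       75        341
3     m0       32        289
11    m0       80        246
7     m2        4        225
8     m0       40        216
9     m4       95        154
1     m5       56         75
0     m5       22          8
filter rows where lr_x1e4 < 23:
  model  lr_x1e4  loss_x100
4    m4       10        433
7    m2        4        225
0    m5       22          8
add column loss_x100_plus_5 = t['loss_x100'] + 5:
  model  lr_x1e4  loss_x100  loss_x100_plus_5
4    m4       10        433               438
7    m2        4        225               230
0    m5       22          8                13
Hence 438.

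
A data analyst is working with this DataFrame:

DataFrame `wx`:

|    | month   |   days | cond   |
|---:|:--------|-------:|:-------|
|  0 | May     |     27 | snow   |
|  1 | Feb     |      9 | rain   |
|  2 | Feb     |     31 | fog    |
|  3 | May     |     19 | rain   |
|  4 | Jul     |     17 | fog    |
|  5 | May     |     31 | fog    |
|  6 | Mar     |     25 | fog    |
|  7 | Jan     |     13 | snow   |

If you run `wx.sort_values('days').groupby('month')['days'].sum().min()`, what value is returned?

sort by days:
  month  days  cond
1   Feb     9  rain
7   Jan    13  snow
4   Jul    17   fog
3   May    19  rain
6   Mar    25   fog
0   May    27  snow
2   Feb    31   fog
5   May    31   fog
group by month, sum of days:
month
Feb    40
Jan    13
Jul    17
Mar    25
May    77
Name: days, dtype: int64
The min of the resulting series is 13.

13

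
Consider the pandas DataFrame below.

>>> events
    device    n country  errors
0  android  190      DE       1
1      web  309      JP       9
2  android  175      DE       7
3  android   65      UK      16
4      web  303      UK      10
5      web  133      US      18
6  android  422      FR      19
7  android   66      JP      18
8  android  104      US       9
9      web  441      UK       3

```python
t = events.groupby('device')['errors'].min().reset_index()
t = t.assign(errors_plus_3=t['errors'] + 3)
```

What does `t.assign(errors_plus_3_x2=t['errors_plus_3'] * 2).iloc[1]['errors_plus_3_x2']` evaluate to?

12

group by device, min of errors:
device
android    1
web        3
Name: errors, dtype: int64
reset_index():
    device  errors
0  android       1
1      web       3
add column errors_plus_3 = t['errors'] + 3:
    device  errors  errors_plus_3
0  android       1              4
1      web       3              6
add column errors_plus_3_x2 = t['errors_plus_3'] * 2:
    device  errors  errors_plus_3  errors_plus_3_x2
0  android       1              4                 8
1      web       3              6                12
Taking the value at position 1, column 'errors_plus_3_x2' gives 12.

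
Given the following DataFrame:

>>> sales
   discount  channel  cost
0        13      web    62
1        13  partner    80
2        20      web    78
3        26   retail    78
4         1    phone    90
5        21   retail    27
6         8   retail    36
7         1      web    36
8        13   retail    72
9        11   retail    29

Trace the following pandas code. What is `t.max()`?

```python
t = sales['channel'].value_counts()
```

5

value_counts of channel:
channel
retail     5
web        3
partner    1
phone      1
Name: count, dtype: int64
Then the max of the resulting series: 5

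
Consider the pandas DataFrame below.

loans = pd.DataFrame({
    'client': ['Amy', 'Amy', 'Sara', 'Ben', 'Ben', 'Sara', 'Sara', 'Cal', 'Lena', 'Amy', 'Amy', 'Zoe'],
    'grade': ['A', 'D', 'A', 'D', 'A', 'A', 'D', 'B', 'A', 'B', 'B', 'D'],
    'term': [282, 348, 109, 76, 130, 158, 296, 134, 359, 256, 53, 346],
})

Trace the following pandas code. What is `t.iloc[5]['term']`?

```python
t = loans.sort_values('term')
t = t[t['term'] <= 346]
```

sort by term:
   client grade  term
10    Amy     B    53
3     Ben     D    76
2    Sara     A   109
4     Ben     A   130
7     Cal     B   134
5    Sara     A   158
9     Amy     B   256
0     Amy     A   282
6    Sara     D   296
11    Zoe     D   346
1     Amy     D   348
8    Lena     A   359
filter rows where term <= 346:
   client grade  term
10    Amy     B    53
3     Ben     D    76
2    Sara     A   109
4     Ben     A   130
7     Cal     B   134
5    Sara     A   158
9     Amy     B   256
0     Amy     A   282
6    Sara     D   296
11    Zoe     D   346

158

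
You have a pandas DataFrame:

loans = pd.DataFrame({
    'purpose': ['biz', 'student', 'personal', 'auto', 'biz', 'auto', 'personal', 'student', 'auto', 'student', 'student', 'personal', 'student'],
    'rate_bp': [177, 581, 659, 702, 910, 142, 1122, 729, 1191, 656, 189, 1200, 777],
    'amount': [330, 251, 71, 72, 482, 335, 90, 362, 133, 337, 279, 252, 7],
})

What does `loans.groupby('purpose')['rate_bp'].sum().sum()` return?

9035

group by purpose, sum of rate_bp:
purpose
auto        2035
biz         1087
personal    2981
student     2932
Name: rate_bp, dtype: int64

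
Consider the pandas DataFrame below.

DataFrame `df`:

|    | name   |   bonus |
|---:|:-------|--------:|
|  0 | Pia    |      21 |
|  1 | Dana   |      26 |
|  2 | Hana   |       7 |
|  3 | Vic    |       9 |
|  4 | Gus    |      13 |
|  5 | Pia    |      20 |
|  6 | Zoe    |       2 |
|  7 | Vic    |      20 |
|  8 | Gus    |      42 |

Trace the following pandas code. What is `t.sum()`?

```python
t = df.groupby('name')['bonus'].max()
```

118

group by name, max of bonus:
name
Dana    26
Gus     42
Hana     7
Pia     21
Vic     20
Zoe      2
Name: bonus, dtype: int64
The sum of the resulting series is 118.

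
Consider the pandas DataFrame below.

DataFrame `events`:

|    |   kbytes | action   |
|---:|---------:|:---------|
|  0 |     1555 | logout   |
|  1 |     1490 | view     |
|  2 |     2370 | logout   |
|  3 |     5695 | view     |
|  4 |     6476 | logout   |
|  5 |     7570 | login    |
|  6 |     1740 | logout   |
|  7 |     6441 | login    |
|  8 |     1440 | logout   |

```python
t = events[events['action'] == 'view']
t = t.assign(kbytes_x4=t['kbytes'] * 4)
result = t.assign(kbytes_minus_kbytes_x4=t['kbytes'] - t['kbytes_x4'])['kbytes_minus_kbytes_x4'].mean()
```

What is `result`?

-10777.5

filter rows where action == 'view':
   kbytes action
1    1490   view
3    5695   view
add column kbytes_x4 = t['kbytes'] * 4:
   kbytes action  kbytes_x4
1    1490   view       5960
3    5695   view      22780
add column kbytes_minus_kbytes_x4 = t['kbytes'] - t['kbytes_x4']:
   kbytes action  kbytes_x4  kbytes_minus_kbytes_x4
1    1490   view       5960                   -4470
3    5695   view      22780                  -17085
Taking the mean of column 'kbytes_minus_kbytes_x4' gives -10777.5.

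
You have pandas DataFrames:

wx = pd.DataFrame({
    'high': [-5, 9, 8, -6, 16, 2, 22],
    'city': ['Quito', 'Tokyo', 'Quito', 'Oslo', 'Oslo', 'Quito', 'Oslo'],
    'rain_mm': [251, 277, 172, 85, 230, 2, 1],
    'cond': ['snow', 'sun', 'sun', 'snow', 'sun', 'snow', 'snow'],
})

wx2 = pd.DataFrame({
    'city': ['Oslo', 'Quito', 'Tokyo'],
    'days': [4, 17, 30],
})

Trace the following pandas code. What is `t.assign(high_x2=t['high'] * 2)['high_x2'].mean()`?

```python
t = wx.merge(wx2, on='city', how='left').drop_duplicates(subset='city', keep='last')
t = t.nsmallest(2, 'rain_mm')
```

24.0

merge on 'city' (how='left') → 7 rows:
   high   city  rain_mm  cond  days
0    -5  Quito      251  snow    17
1     9  Tokyo      277   sun    30
2     8  Quito      172   sun    17
3    -6   Oslo       85  snow     4
4    16   Oslo      230   sun     4
5     2  Quito        2  snow    17
6    22   Oslo        1  snow     4
drop duplicate city (keep=last):
   high   city  rain_mm  cond  days
1     9  Tokyo      277   sun    30
5     2  Quito        2  snow    17
6    22   Oslo        1  snow     4
take 2 rows with smallest rain_mm:
   high   city  rain_mm  cond  days
6    22   Oslo        1  snow     4
5     2  Quito        2  snow    17
add column high_x2 = t['high'] * 2:
   high   city  rain_mm  cond  days  high_x2
6    22   Oslo        1  snow     4       44
5     2  Quito        2  snow    17        4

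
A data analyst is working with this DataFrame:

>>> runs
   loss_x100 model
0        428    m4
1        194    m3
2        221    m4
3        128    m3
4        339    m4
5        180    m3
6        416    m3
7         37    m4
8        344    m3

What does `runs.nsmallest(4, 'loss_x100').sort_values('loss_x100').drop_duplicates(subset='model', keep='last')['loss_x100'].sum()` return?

231

take 4 rows with smallest loss_x100:
   loss_x100 model
7         37    m4
3        128    m3
5        180    m3
1        194    m3
sort by loss_x100:
   loss_x100 model
7         37    m4
3        128    m3
5        180    m3
1        194    m3
drop duplicate model (keep=last):
   loss_x100 model
7         37    m4
1        194    m3
Then the sum of column 'loss_x100': 231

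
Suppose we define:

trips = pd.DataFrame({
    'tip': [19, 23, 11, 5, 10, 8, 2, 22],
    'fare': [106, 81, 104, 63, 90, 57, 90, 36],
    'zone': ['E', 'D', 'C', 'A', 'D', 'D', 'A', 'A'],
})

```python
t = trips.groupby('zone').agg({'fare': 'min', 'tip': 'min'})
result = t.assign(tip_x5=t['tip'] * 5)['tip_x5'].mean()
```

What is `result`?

50.0

group by zone: min(fare), min(tip):
      fare  tip
zone           
A       36    2
C      104   11
D       57    8
E      106   19
add column tip_x5 = t['tip'] * 5:
      fare  tip  tip_x5
zone                   
A       36    2      10
C      104   11      55
D       57    8      40
E      106   19      95
Taking the mean of column 'tip_x5' gives 50.0.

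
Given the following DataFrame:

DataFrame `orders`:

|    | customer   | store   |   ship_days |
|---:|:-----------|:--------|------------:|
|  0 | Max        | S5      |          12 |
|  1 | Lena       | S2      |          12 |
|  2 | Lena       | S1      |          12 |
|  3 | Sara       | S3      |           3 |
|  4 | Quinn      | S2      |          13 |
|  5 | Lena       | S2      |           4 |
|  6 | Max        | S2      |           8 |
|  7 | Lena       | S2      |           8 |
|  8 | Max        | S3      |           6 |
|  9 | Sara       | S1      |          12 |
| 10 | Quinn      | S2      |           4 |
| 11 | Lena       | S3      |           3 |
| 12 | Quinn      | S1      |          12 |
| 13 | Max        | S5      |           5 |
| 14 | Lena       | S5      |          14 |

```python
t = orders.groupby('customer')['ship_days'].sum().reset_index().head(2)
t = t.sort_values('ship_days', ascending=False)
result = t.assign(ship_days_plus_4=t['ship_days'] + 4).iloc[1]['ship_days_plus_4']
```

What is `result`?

35

group by customer, sum of ship_days:
customer
Lena     53
Max      31
Quinn    29
Sara     15
Name: ship_days, dtype: int64
reset_index():
  customer  ship_days
0     Lena         53
1      Max         31
2    Quinn         29
3     Sara         15
take first 2 rows:
  customer  ship_days
0     Lena         53
1      Max         31
sort by ship_days descending:
  customer  ship_days
0     Lena         53
1      Max         31
add column ship_days_plus_4 = t['ship_days'] + 4:
  customer  ship_days  ship_days_plus_4
0     Lena         53                57
1      Max         31                35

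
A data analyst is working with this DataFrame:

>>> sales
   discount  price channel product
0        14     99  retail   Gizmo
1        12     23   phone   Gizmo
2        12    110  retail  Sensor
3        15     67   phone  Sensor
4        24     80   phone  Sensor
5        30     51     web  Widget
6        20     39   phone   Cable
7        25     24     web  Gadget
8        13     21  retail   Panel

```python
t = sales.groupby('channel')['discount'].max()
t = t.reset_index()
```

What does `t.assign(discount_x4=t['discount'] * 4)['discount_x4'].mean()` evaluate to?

90.6666666667

group by channel, max of discount:
channel
phone     24
retail    14
web       30
Name: discount, dtype: int64
reset_index():
  channel  discount
0   phone        24
1  retail        14
2     web        30
add column discount_x4 = t['discount'] * 4:
  channel  discount  discount_x4
0   phone        24           96
1  retail        14           56
2     web        30          120
mean of column 'discount_x4' → 90.6666666667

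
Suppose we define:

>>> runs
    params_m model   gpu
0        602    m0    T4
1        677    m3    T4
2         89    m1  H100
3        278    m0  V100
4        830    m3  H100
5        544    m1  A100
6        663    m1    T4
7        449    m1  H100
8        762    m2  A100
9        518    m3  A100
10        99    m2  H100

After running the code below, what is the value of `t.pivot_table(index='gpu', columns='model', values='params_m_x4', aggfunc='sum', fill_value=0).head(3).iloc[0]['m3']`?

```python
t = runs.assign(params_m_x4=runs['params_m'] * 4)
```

2072

add column params_m_x4 = runs['params_m'] * 4:
    params_m model   gpu  params_m_x4
0        602    m0    T4         2408
1        677    m3    T4         2708
2         89    m1  H100          356
3        278    m0  V100         1112
4        830    m3  H100         3320
5        544    m1  A100         2176
6        663    m1    T4         2652
7        449    m1  H100         1796
8        762    m2  A100         3048
9        518    m3  A100         2072
10        99    m2  H100          396
pivot: rows=gpu, cols=model, sum(params_m_x4):
model    m0    m1    m2    m3
gpu                          
A100      0  2176  3048  2072
H100      0  2152   396  3320
T4     2408  2652     0  2708
V100   1112     0     0     0
take first 3 rows:
model    m0    m1    m2    m3
gpu                          
A100      0  2176  3048  2072
H100      0  2152   396  3320
T4     2408  2652     0  2708
Finally, value at position 0, column 'm3' = 2072.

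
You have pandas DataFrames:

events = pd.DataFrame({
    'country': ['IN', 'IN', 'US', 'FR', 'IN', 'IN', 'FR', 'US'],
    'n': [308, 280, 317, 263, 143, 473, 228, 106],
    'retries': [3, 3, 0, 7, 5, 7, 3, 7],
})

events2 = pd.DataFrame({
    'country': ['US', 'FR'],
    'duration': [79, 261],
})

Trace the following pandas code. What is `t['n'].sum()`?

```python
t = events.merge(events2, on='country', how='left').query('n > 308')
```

790

merge on 'country' (how='left') → 8 rows:
  country    n  retries  duration
0      IN  308        3       NaN
1      IN  280        3       NaN
2      US  317        0      79.0
3      FR  263        7     261.0
4      IN  143        5       NaN
5      IN  473        7       NaN
6      FR  228        3     261.0
7      US  106        7      79.0
filter rows where n > 308:
  country    n  retries  duration
2      US  317        0      79.0
5      IN  473        7       NaN
sum of column 'n' → 790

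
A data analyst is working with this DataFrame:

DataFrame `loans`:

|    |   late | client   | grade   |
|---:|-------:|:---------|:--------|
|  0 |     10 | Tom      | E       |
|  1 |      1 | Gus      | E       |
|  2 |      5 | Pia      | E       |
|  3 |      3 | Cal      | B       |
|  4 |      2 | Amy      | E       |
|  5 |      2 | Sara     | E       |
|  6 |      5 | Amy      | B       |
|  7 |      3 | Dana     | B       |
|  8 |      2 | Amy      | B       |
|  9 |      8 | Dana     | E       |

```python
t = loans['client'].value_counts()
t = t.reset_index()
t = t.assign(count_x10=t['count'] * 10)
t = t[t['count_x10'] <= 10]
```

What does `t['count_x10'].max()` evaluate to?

10

value_counts of client:
client
Amy     3
Dana    2
Tom     1
Gus     1
Pia     1
Cal     1
Sara    1
Name: count, dtype: int64
reset_index():
  client  count
0    Amy      3
1   Dana      2
2    Tom      1
3    Gus      1
4    Pia      1
5    Cal      1
6   Sara      1
add column count_x10 = t['count'] * 10:
  client  count  count_x10
0    Amy      3         30
1   Dana      2         20
2    Tom      1         10
3    Gus      1         10
4    Pia      1         10
5    Cal      1         10
6   Sara      1         10
filter rows where count_x10 <= 10:
  client  count  count_x10
2    Tom      1         10
3    Gus      1         10
4    Pia      1         10
5    Cal      1         10
6   Sara      1         10
Then the max of column 'count_x10': 10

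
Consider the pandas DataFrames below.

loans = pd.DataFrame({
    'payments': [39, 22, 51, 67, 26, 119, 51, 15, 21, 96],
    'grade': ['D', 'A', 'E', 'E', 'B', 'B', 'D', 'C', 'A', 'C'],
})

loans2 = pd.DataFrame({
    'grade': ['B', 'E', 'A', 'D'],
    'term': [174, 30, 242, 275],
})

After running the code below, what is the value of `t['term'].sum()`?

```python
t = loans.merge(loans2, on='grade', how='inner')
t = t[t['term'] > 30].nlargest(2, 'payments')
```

merge on 'grade' (how='inner') → 8 rows:
   payments grade  term
0        39     D   275
1        22     A   242
2        51     E    30
3        67     E    30
4        26     B   174
5       119     B   174
6        51     D   275
7        21     A   242
filter rows where term > 30:
   payments grade  term
0        39     D   275
1        22     A   242
4        26     B   174
5       119     B   174
6        51     D   275
7        21     A   242
take 2 rows with largest payments:
   payments grade  term
5       119     B   174
6        51     D   275
So sum() = 449.

449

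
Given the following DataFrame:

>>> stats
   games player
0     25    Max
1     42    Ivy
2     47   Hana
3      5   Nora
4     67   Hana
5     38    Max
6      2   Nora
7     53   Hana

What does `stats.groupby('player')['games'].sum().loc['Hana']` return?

group by player, sum of games:
player
Hana    167
Ivy      42
Max      63
Nora      7
Name: games, dtype: int64
Finally, value at index 'Hana' = 167.

167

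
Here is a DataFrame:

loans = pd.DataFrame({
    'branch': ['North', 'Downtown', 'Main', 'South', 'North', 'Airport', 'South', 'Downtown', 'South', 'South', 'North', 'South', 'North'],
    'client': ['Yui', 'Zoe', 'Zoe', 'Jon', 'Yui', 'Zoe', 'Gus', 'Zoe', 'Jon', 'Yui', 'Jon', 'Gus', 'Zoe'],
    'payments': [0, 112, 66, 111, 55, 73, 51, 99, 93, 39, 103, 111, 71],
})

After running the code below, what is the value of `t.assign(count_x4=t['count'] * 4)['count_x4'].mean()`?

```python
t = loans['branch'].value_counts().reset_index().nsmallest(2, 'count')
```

4.0

value_counts of branch:
branch
South       5
North       4
Downtown    2
Main        1
Airport     1
Name: count, dtype: int64
reset_index():
     branch  count
0     South      5
1     North      4
2  Downtown      2
3      Main      1
4   Airport      1
take 2 rows with smallest count:
    branch  count
3     Main      1
4  Airport      1
add column count_x4 = t['count'] * 4:
    branch  count  count_x4
3     Main      1         4
4  Airport      1         4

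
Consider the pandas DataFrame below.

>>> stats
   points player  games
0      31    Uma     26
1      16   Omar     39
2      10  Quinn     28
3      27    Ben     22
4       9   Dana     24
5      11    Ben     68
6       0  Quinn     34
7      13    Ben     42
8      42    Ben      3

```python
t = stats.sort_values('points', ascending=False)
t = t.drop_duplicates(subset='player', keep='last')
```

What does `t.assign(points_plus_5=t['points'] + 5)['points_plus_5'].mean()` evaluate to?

sort by points descending:
   points player  games
8      42    Ben      3
0      31    Uma     26
3      27    Ben     22
1      16   Omar     39
7      13    Ben     42
5      11    Ben     68
2      10  Quinn     28
4       9   Dana     24
6       0  Quinn     34
drop duplicate player (keep=last):
   points player  games
0      31    Uma     26
1      16   Omar     39
5      11    Ben     68
4       9   Dana     24
6       0  Quinn     34
add column points_plus_5 = t['points'] + 5:
   points player  games  points_plus_5
0      31    Uma     26             36
1      16   Omar     39             21
5      11    Ben     68             16
4       9   Dana     24             14
6       0  Quinn     34              5
Reading off the mean of column 'points_plus_5', we get 18.4.

18.4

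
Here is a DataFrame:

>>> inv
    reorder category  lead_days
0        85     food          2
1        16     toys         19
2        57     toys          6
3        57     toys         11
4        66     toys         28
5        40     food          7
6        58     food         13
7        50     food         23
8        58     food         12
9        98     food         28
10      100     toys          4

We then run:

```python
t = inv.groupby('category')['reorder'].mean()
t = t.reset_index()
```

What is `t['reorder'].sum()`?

group by category, mean of reorder:
category
food    64.833333
toys    59.200000
Name: reorder, dtype: float64
reset_index():
  category    reorder
0     food  64.833333
1     toys  59.200000
So sum() = 124.033333333.

124.033333333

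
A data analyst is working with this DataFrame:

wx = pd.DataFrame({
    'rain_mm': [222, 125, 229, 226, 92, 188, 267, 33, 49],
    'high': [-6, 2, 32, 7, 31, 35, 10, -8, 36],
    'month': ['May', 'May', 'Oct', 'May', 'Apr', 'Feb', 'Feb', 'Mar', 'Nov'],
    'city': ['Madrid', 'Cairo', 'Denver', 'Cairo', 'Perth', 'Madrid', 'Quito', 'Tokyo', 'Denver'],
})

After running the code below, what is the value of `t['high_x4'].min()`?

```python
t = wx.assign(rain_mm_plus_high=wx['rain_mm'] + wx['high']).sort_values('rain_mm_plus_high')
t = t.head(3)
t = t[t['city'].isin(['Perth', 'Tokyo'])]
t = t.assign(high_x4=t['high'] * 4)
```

add column rain_mm_plus_high = wx['rain_mm'] + wx['high']:
   rain_mm  high month    city  rain_mm_plus_high
0      222    -6   May  Madrid                216
1      125     2   May   Cairo                127
2      229    32   Oct  Denver                261
3      226     7   May   Cairo                233
4       92    31   Apr   Perth                123
5      188    35   Feb  Madrid                223
6      267    10   Feb   Quito                277
7       33    -8   Mar   Tokyo                 25
8       49    36   Nov  Denver                 85
sort by rain_mm_plus_high:
   rain_mm  high month    city  rain_mm_plus_high
7       33    -8   Mar   Tokyo                 25
8       49    36   Nov  Denver                 85
4       92    31   Apr   Perth                123
1      125     2   May   Cairo                127
0      222    -6   May  Madrid                216
5      188    35   Feb  Madrid                223
3      226     7   May   Cairo                233
2      229    32   Oct  Denver                261
6      267    10   Feb   Quito                277
take first 3 rows:
   rain_mm  high month    city  rain_mm_plus_high
7       33    -8   Mar   Tokyo                 25
8       49    36   Nov  Denver                 85
4       92    31   Apr   Perth                123
filter rows where city in ['Perth', 'Tokyo']:
   rain_mm  high month   city  rain_mm_plus_high
7       33    -8   Mar  Tokyo                 25
4       92    31   Apr  Perth                123
add column high_x4 = t['high'] * 4:
   rain_mm  high month   city  rain_mm_plus_high  high_x4
7       33    -8   Mar  Tokyo                 25      -32
4       92    31   Apr  Perth                123      124
Taking the min of column 'high_x4' gives -32.

-32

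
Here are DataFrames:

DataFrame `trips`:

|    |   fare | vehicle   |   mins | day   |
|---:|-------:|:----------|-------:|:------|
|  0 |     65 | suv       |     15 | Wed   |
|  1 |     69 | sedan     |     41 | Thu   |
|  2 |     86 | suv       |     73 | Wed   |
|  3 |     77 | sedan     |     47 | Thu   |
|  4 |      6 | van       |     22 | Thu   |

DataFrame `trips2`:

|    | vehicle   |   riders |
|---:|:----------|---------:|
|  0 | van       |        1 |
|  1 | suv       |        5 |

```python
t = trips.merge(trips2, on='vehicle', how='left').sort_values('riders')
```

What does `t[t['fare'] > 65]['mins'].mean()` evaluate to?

merge on 'vehicle' (how='left') → 5 rows:
   fare vehicle  mins  day  riders
0    65     suv    15  Wed     5.0
1    69   sedan    41  Thu     NaN
2    86     suv    73  Wed     5.0
3    77   sedan    47  Thu     NaN
4     6     van    22  Thu     1.0
sort by riders:
   fare vehicle  mins  day  riders
4     6     van    22  Thu     1.0
0    65     suv    15  Wed     5.0
2    86     suv    73  Wed     5.0
1    69   sedan    41  Thu     NaN
3    77   sedan    47  Thu     NaN
filter rows where fare > 65:
   fare vehicle  mins  day  riders
2    86     suv    73  Wed     5.0
1    69   sedan    41  Thu     NaN
3    77   sedan    47  Thu     NaN

53.6666666667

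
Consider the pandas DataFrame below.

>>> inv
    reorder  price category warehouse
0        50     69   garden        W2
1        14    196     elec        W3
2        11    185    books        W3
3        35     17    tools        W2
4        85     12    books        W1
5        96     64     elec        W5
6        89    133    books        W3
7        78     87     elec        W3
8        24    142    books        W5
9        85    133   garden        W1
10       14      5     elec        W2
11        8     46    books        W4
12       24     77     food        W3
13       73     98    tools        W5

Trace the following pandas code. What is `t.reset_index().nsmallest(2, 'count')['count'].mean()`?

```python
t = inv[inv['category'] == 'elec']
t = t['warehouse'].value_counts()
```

1.0

filter rows where category == 'elec':
    reorder  price category warehouse
1        14    196     elec        W3
5        96     64     elec        W5
7        78     87     elec        W3
10       14      5     elec        W2
value_counts of warehouse:
warehouse
W3    2
W5    1
W2    1
Name: count, dtype: int64
reset_index():
  warehouse  count
0        W3      2
1        W5      1
2        W2      1
take 2 rows with smallest count:
  warehouse  count
1        W5      1
2        W2      1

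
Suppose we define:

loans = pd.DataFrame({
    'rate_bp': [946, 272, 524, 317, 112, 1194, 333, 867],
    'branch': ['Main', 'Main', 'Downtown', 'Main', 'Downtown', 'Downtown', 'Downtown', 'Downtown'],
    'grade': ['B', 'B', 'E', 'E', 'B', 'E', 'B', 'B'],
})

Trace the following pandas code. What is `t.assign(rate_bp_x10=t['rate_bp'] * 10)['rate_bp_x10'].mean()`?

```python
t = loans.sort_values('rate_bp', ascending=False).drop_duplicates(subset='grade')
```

10700.0

sort by rate_bp descending:
   rate_bp    branch grade
5     1194  Downtown     E
0      946      Main     B
7      867  Downtown     B
2      524  Downtown     E
6      333  Downtown     B
3      317      Main     E
1      272      Main     B
4      112  Downtown     B
drop duplicate grade (keep=first):
   rate_bp    branch grade
5     1194  Downtown     E
0      946      Main     B
add column rate_bp_x10 = t['rate_bp'] * 10:
   rate_bp    branch grade  rate_bp_x10
5     1194  Downtown     E        11940
0      946      Main     B         9460
Then the mean of column 'rate_bp_x10': 10700.0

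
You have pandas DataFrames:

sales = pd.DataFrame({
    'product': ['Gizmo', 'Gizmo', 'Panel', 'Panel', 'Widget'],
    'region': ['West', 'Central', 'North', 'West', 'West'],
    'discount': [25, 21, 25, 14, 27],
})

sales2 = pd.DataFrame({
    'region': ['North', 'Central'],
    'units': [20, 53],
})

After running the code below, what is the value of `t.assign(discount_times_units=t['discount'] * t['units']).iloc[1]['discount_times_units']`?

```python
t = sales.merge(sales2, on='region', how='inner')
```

500

merge on 'region' (how='inner') → 2 rows:
  product   region  discount  units
0   Gizmo  Central        21     53
1   Panel    North        25     20
add column discount_times_units = t['discount'] * t['units']:
  product   region  discount  units  discount_times_units
0   Gizmo  Central        21     53                  1113
1   Panel    North        25     20                   500
So iloc[1]['discount_times_units'] = 500.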